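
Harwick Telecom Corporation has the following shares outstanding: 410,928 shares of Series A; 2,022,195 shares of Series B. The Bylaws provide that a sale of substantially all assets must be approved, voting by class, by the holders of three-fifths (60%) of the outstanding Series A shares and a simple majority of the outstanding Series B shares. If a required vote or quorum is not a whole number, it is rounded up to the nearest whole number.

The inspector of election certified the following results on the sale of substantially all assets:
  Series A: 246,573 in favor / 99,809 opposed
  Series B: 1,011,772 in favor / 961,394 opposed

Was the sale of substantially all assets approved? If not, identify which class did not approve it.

Approved — every class gave the required vote.

Series A: 3/5 of 410928 = 246556.80, rounded up to 246557; 246,557 required, 246,573 in favor — approved.
Series B: a majority of 2022195 is 1011098; 1,011,098 required, 1,011,772 in favor — approved.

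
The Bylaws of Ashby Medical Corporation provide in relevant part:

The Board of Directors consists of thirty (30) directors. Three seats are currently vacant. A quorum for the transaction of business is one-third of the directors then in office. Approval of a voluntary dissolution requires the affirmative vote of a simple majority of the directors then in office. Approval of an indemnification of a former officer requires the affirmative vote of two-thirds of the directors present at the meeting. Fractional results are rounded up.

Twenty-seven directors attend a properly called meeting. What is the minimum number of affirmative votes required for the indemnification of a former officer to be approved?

The indemnification of a former officer requires two-thirds of the directors present (27).
2/3 of 27 = 18.

18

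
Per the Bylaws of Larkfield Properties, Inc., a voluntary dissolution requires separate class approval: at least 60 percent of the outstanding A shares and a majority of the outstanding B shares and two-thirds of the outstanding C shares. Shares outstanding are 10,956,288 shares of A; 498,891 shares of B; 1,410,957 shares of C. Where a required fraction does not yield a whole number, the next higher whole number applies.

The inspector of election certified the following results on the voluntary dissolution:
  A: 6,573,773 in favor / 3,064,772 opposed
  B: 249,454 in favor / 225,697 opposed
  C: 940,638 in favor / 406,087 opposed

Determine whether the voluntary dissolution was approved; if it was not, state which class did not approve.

Approved — every class gave the required vote.

A: 3/5 of 10956288 = 6573772.80, rounded up to 6573773; 6,573,773 required, 6,573,773 in favor — approved.
B: a majority of 498891 is 249446; 249,446 required, 249,454 in favor — approved.
C: 2/3 of 1410957 = 940638; 940,638 required, 940,638 in favor — approved.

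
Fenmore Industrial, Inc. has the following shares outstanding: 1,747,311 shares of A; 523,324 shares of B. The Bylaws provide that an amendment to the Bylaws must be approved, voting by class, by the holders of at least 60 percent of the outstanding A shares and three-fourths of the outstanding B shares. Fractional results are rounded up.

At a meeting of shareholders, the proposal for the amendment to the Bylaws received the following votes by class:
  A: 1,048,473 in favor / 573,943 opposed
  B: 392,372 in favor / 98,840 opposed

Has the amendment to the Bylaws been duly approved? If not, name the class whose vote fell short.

A: 3/5 of 1747311 = 1048386.60, rounded up to 1048387; 1,048,387 required, 1,048,473 in favor — approved.
B: 3/4 of 523324 = 392493; 392,493 required, 392,372 in favor — not approved.

Not approved — the B shares did not give the required vote.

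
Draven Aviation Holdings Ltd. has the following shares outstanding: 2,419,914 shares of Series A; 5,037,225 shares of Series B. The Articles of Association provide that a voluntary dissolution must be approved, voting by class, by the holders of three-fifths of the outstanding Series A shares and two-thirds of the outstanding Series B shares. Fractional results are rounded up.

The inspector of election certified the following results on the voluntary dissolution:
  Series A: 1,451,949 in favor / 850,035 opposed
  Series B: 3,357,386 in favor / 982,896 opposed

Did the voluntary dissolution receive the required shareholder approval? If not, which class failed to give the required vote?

Not approved — the Series B shares did not give the required vote.

Series A: 3/5 of 2419914 = 1451948.40, rounded up to 1451949; 1,451,949 required, 1,451,949 in favor — approved.
Series B: 2/3 of 5037225 = 3358150; 3,358,150 required, 3,357,386 in favor — not approved.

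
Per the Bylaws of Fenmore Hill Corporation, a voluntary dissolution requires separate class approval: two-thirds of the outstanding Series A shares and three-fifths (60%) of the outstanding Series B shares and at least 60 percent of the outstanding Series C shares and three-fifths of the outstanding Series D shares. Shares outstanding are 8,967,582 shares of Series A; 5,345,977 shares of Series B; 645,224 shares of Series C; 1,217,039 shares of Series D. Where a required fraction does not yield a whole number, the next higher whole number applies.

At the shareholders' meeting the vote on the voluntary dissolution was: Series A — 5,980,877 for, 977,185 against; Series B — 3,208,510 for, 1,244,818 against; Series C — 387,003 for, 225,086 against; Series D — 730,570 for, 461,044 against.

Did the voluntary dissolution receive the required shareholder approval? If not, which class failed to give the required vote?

Series A: 2/3 of 8967582 = 5978388; 5,978,388 required, 5,980,877 in favor — approved.
Series B: 3/5 of 5345977 = 3207586.20, rounded up to 3207587; 3,207,587 required, 3,208,510 in favor — approved.
Series C: 3/5 of 645224 = 387134.40, rounded up to 387135; 387,135 required, 387,003 in favor — not approved.
Series D: 3/5 of 1217039 = 730223.40, rounded up to 730224; 730,224 required, 730,570 in favor — approved.

Not approved — the Series C shares did not give the required vote.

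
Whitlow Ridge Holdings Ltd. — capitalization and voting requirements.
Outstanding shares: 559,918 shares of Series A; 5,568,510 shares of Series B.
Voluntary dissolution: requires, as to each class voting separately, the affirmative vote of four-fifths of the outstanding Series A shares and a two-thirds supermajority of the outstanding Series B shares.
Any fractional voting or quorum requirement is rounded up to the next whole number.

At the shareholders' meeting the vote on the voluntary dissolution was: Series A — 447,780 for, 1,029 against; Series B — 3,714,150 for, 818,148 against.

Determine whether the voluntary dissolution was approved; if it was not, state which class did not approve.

Not approved — the Series A shares did not give the required vote.

Series A: 4/5 of 559918 = 447934.40, rounded up to 447935; 447,935 required, 447,780 in favor — not approved.
Series B: 2/3 of 5568510 = 3712340; 3,712,340 required, 3,714,150 in favor — approved.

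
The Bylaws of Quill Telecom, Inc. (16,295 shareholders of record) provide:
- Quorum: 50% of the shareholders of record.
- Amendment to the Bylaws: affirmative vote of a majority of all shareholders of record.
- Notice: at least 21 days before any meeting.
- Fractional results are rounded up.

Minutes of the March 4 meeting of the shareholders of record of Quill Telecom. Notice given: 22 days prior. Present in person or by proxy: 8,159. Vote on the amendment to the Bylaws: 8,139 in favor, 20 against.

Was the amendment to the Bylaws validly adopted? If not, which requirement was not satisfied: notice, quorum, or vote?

Notice: 22 days given; 21 required. Satisfied.
Quorum: 50% of 16,295 = 8,147.50, rounded up to 8,148; 8,159 present. Satisfied.
Vote: requires a majority of all shareholders of record (16,295); a majority of 16295 is 8148, so 8,148 needed; 8,139 in favor. Not satisfied.

Invalid — vote requirement not satisfied.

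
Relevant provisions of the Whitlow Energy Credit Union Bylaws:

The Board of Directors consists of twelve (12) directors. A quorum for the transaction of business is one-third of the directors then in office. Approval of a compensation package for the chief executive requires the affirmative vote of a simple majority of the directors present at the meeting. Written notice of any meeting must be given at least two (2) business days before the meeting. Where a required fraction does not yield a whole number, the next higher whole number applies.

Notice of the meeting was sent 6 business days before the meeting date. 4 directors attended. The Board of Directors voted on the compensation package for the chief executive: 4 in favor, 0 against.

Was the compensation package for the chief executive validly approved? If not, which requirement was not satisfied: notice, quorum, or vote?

Valid — all requirements satisfied.

Notice: 6 business days given; 2 required (6 ≥ 2). Satisfied.
Quorum: 4 present; quorum is 4. Satisfied.
Vote: the compensation package for the chief executive requires a majority of the directors present (4). A majority of 4 is 3, so 3 affirmative votes are needed; 4 voted in favor. Satisfied.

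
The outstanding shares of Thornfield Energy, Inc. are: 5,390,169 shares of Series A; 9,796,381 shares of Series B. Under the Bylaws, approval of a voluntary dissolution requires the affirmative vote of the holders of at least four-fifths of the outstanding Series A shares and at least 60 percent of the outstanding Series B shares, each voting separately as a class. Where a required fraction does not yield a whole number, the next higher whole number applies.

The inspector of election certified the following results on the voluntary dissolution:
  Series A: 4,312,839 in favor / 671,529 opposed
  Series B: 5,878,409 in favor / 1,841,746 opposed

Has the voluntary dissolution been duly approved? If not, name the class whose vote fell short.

Approved — every class gave the required vote.

Series A: 4/5 of 5390169 = 4312135.20, rounded up to 4312136; 4,312,136 required, 4,312,839 in favor — approved.
Series B: 3/5 of 9796381 = 5877828.60, rounded up to 5877829; 5,877,829 required, 5,878,409 in favor — approved.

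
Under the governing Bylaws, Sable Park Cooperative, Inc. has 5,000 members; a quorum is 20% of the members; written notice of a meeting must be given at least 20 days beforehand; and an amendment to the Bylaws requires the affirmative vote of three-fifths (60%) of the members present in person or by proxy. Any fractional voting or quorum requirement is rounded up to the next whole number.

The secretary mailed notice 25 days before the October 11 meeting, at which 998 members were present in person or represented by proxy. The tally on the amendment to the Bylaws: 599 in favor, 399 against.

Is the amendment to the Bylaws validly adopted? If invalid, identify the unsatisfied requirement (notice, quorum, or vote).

Invalid — quorum requirement not satisfied.

Notice: 25 days given; 20 required. Satisfied.
Quorum: 20% of 5,000 = 1,000; 998 present. Not satisfied.
Vote: requires three-fifths of those present (998); 3/5 of 998 = 598.80, rounded up to 599, so 599 needed; 599 in favor. Satisfied.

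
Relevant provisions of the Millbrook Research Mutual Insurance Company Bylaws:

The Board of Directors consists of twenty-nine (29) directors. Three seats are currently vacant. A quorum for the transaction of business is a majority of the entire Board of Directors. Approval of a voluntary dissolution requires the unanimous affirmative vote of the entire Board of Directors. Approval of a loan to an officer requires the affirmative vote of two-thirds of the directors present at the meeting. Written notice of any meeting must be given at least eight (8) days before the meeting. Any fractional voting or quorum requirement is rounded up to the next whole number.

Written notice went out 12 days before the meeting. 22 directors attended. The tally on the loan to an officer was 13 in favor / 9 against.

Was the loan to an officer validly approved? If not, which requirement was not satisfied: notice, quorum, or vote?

Notice: 12 days given; 8 required (12 ≥ 8). Satisfied.
Quorum: 22 present; quorum is 15. Satisfied.
Vote: the loan to an officer requires two-thirds of the directors present (22). 2/3 of 22 = 14.67, rounded up to 15, so 15 affirmative votes are needed; 13 voted in favor. Not satisfied.

Invalid — vote requirement not satisfied.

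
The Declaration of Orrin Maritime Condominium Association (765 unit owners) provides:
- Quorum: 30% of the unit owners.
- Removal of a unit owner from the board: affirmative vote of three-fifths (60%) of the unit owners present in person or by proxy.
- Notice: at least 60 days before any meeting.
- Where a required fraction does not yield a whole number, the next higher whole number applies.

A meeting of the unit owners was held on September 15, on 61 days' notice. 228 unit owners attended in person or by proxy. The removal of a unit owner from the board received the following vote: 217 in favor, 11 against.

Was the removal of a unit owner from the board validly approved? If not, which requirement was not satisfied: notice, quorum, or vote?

Notice: 61 days given; 60 required. Satisfied.
Quorum: 30% of 765 = 229.50, rounded up to 230; 228 present. Not satisfied.
Vote: requires three-fifths of those present (228); 3/5 of 228 = 136.80, rounded up to 137, so 137 needed; 217 in favor. Satisfied.

Invalid — quorum requirement not satisfied.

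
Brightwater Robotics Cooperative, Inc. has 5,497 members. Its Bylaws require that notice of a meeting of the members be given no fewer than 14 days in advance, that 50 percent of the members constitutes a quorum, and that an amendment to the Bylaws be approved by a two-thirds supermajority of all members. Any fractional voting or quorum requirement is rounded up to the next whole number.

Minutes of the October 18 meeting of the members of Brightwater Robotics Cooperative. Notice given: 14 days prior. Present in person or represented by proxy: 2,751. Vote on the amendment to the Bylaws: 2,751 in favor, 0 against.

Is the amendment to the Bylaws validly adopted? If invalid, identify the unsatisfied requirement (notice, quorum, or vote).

Invalid — vote requirement not satisfied.

Notice: 14 days given; 14 required. Satisfied.
Quorum: 50% of 5,497 = 2,748.50, rounded up to 2,749; 2,751 present. Satisfied.
Vote: requires two-thirds of all members (5,497); 2/3 of 5497 = 3664.67, rounded up to 3665, so 3,665 needed; 2,751 in favor. Not satisfied.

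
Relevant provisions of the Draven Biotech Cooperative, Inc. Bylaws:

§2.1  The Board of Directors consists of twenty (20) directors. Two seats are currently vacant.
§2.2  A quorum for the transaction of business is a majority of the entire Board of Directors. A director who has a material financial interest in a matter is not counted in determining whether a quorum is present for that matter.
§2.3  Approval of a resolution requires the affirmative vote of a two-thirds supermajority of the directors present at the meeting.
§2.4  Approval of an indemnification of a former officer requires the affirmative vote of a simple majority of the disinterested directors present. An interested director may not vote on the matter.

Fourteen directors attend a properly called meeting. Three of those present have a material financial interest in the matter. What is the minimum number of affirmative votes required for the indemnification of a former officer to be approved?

6

The indemnification of a former officer requires a majority of the disinterested directors present (14 − 3 = 11).
A majority of 11 is 6.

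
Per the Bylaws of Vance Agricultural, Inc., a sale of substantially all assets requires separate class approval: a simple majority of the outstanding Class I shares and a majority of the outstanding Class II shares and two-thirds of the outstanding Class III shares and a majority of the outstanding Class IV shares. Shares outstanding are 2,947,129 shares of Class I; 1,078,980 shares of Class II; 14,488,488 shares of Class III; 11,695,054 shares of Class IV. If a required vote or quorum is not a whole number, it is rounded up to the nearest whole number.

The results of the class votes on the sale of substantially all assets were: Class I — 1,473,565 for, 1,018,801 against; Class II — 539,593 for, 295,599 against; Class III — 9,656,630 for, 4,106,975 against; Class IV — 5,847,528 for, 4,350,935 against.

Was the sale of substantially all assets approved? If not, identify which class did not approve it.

Not approved — the Class III shares did not give the required vote.

Class I: a majority of 2947129 is 1473565; 1,473,565 required, 1,473,565 in favor — approved.
Class II: a majority of 1078980 is 539491; 539,491 required, 539,593 in favor — approved.
Class III: 2/3 of 14488488 = 9658992; 9,658,992 required, 9,656,630 in favor — not approved.
Class IV: a majority of 11695054 is 5847528; 5,847,528 required, 5,847,528 in favor — approved.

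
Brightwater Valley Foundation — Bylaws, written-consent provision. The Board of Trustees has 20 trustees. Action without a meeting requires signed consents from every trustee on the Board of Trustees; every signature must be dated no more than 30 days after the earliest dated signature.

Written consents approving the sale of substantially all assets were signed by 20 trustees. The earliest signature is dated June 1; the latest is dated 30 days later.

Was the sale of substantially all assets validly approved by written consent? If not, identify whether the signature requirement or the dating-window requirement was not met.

Signatures required: every one of 20 — unanimous means all 20, so 20 needed; 20 signed. Sufficient.
Dating window: the latest signature is 30 days after the earliest; the limit is 30 days. Within the window.

Effective — both the signature and dating-window requirements are satisfied.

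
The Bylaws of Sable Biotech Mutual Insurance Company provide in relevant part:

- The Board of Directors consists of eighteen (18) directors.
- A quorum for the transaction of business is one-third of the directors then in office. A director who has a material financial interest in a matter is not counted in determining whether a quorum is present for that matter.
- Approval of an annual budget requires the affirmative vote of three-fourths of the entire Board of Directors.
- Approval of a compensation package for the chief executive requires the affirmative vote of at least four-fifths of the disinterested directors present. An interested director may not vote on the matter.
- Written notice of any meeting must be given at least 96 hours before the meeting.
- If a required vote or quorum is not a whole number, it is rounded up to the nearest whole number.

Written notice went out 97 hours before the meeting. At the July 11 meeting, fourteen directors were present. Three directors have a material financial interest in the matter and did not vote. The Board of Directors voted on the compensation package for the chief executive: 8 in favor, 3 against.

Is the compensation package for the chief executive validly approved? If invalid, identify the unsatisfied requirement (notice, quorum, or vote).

Invalid — vote requirement not satisfied.

Notice: 97 hours given; 96 required (97 ≥ 96). Satisfied.
Quorum: 14 present, but the 3 interested directors do not count, leaving 11. Quorum is 6. Satisfied.
Vote: the compensation package for the chief executive requires four-fifths of the disinterested directors present (14 − 3 = 11). 4/5 of 11 = 8.80, rounded up to 9, so 9 affirmative votes are needed; 8 voted in favor. Not satisfied.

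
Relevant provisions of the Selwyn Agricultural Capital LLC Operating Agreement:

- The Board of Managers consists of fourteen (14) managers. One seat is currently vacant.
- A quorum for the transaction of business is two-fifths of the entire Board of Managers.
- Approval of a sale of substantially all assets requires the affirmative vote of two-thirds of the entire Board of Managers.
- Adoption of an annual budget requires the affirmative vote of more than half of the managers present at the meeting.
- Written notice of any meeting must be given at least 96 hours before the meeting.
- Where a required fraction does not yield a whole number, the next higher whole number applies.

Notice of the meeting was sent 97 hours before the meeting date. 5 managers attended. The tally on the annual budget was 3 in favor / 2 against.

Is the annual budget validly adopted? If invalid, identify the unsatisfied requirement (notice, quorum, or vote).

Notice: 97 hours given; 96 required (97 ≥ 96). Satisfied.
Quorum: 5 present; quorum is 6. Not satisfied.
Vote: the annual budget requires a majority of the managers present (5). A majority of 5 is 3, so 3 affirmative votes are needed; 3 voted in favor. Satisfied. (Moot — without a quorum no business can be validly transacted.)

Invalid — quorum requirement not satisfied.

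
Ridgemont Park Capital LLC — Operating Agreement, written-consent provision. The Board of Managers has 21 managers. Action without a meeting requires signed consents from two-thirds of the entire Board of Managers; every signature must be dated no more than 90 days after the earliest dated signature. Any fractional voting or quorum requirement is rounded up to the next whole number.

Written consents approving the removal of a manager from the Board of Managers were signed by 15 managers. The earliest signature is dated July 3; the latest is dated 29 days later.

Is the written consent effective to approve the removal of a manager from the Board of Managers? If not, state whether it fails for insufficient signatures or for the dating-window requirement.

Signatures required: two-thirds of 21 — 2/3 of 21 = 14, so 14 needed; 15 signed. Sufficient.
Dating window: the latest signature is 29 days after the earliest; the limit is 90 days. Within the window.

Effective — both the signature and dating-window requirements are satisfied.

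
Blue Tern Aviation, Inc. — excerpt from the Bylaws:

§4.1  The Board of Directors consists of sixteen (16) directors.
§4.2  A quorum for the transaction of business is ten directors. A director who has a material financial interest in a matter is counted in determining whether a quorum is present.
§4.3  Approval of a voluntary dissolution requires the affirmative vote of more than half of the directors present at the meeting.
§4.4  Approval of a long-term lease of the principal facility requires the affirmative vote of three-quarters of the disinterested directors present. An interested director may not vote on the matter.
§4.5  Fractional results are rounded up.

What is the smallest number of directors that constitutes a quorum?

The quorum is fixed at 10.

10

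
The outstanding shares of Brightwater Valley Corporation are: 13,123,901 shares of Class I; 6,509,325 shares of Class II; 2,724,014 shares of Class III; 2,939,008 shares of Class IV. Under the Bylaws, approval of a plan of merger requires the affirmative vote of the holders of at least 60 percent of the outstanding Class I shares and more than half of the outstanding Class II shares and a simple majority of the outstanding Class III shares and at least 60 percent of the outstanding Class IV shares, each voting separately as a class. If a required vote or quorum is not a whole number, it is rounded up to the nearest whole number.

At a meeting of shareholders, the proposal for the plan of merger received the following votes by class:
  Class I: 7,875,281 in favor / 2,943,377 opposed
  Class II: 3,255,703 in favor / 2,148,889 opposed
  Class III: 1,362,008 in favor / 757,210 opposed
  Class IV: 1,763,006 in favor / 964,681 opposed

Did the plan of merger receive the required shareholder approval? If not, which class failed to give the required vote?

Class I: 3/5 of 13123901 = 7874340.60, rounded up to 7874341; 7,874,341 required, 7,875,281 in favor — approved.
Class II: a majority of 6509325 is 3254663; 3,254,663 required, 3,255,703 in favor — approved.
Class III: a majority of 2724014 is 1362008; 1,362,008 required, 1,362,008 in favor — approved.
Class IV: 3/5 of 2939008 = 1763404.80, rounded up to 1763405; 1,763,405 required, 1,763,006 in favor — not approved.

Not approved — the Class IV shares did not give the required vote.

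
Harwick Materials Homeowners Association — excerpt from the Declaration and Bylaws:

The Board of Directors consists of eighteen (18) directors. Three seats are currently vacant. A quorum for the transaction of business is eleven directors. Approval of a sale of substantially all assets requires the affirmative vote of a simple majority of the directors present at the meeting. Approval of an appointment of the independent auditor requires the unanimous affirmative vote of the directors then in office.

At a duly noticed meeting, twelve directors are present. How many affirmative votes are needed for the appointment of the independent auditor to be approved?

15

The appointment of the independent auditor requires the unanimous vote of the directors then in office (15).
Unanimous means all 15.
(Only 12 can vote, so the appointment of the independent auditor cannot pass at this meeting, but the required vote is still 15.)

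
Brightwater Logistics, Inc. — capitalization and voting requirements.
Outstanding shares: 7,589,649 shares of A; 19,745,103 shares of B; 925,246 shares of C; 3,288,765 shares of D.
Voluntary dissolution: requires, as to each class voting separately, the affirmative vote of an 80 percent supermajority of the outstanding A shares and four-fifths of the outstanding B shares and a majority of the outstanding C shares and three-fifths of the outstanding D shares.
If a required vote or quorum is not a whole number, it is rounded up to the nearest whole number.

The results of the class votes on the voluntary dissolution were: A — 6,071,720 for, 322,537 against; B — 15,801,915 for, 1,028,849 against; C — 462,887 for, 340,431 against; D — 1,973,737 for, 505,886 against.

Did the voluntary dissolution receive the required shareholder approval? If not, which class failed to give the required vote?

A: 4/5 of 7589649 = 6071719.20, rounded up to 6071720; 6,071,720 required, 6,071,720 in favor — approved.
B: 4/5 of 19745103 = 15796082.40, rounded up to 15796083; 15,796,083 required, 15,801,915 in favor — approved.
C: a majority of 925246 is 462624; 462,624 required, 462,887 in favor — approved.
D: 3/5 of 3288765 = 1973259; 1,973,259 required, 1,973,737 in favor — approved.

Approved — every class gave the required vote.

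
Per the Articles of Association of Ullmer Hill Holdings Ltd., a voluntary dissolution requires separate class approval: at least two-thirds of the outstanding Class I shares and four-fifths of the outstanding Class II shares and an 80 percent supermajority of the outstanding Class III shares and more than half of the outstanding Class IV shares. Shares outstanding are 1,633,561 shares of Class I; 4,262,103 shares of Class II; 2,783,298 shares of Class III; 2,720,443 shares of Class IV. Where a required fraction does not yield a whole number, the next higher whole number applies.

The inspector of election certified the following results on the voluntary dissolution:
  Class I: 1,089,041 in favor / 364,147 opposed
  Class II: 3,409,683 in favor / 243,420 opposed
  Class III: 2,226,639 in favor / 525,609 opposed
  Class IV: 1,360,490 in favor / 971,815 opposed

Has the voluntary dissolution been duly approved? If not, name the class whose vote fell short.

Approved — every class gave the required vote.

Class I: 2/3 of 1633561 = 1089040.67, rounded up to 1089041; 1,089,041 required, 1,089,041 in favor — approved.
Class II: 4/5 of 4262103 = 3409682.40, rounded up to 3409683; 3,409,683 required, 3,409,683 in favor — approved.
Class III: 4/5 of 2783298 = 2226638.40, rounded up to 2226639; 2,226,639 required, 2,226,639 in favor — approved.
Class IV: a majority of 2720443 is 1360222; 1,360,222 required, 1,360,490 in favor — approved.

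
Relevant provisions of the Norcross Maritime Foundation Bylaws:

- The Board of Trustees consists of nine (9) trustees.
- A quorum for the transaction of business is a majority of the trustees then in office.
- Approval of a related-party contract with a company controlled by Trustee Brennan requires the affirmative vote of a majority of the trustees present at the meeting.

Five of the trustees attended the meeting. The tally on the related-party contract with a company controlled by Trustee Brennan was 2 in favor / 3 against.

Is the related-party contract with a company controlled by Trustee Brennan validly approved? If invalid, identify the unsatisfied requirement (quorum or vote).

Quorum: 5 present; quorum is 5. Satisfied.
Vote: the related-party contract with a company controlled by Trustee Brennan requires a majority of the trustees present (5). A majority of 5 is 3, so 3 affirmative votes are needed; 2 voted in favor. Not satisfied.

Invalid — vote requirement not satisfied.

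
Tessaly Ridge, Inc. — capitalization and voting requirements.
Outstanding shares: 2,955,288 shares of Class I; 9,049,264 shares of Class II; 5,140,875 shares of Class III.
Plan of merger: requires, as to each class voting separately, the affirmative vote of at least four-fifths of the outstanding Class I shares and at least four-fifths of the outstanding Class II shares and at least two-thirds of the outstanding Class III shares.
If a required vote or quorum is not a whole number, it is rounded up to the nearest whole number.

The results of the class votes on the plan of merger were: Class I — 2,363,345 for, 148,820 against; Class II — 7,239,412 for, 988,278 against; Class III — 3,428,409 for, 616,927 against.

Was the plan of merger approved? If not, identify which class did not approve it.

Class I: 4/5 of 2955288 = 2364230.40, rounded up to 2364231; 2,364,231 required, 2,363,345 in favor — not approved.
Class II: 4/5 of 9049264 = 7239411.20, rounded up to 7239412; 7,239,412 required, 7,239,412 in favor — approved.
Class III: 2/3 of 5140875 = 3427250; 3,427,250 required, 3,428,409 in favor — approved.

Not approved — the Class I shares did not give the required vote.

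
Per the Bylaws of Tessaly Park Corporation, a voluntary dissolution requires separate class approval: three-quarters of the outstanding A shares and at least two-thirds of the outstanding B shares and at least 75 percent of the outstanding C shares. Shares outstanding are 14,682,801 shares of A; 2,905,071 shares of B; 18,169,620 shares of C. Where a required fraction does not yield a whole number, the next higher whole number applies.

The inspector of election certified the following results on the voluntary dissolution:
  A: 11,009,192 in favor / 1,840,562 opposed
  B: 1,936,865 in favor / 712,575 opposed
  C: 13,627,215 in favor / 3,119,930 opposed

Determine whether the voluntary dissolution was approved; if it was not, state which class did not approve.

A: 3/4 of 14682801 = 11012100.75, rounded up to 11012101; 11,012,101 required, 11,009,192 in favor — not approved.
B: 2/3 of 2905071 = 1936714; 1,936,714 required, 1,936,865 in favor — approved.
C: 3/4 of 18169620 = 13627215; 13,627,215 required, 13,627,215 in favor — approved.

Not approved — the A shares did not give the required vote.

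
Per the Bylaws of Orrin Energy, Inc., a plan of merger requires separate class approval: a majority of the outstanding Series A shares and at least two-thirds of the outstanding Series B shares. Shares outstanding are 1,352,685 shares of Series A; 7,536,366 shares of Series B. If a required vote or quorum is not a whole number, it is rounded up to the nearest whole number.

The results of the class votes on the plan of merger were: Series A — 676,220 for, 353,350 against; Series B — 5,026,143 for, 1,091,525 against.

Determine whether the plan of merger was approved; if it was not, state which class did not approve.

Series A: a majority of 1352685 is 676343; 676,343 required, 676,220 in favor — not approved.
Series B: 2/3 of 7536366 = 5024244; 5,024,244 required, 5,026,143 in favor — approved.

Not approved — the Series A shares did not give the required vote.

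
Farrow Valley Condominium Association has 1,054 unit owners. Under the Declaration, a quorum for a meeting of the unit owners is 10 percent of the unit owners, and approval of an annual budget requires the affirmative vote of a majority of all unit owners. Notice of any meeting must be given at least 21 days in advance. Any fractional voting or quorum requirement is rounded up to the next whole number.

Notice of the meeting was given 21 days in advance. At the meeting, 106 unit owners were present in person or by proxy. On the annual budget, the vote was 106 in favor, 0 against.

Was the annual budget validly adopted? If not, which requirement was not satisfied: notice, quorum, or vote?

Notice: 21 days given; 21 required. Satisfied.
Quorum: 10% of 1,054 = 105.40, rounded up to 106; 106 present. Satisfied.
Vote: requires a majority of all unit owners (1,054); a majority of 1054 is 528, so 528 needed; 106 in favor. Not satisfied.

Invalid — vote requirement not satisfied.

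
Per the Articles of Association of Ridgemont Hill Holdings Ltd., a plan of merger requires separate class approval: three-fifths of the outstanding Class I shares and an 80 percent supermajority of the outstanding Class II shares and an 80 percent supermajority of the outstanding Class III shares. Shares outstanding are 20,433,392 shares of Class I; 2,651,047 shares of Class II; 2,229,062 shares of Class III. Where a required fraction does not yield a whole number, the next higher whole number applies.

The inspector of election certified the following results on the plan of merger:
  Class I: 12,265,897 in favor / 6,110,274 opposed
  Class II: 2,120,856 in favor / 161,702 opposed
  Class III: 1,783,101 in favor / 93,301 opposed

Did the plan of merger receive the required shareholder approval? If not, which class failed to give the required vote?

Not approved — the Class III shares did not give the required vote.

Class I: 3/5 of 20433392 = 12260035.20, rounded up to 12260036; 12,260,036 required, 12,265,897 in favor — approved.
Class II: 4/5 of 2651047 = 2120837.60, rounded up to 2120838; 2,120,838 required, 2,120,856 in favor — approved.
Class III: 4/5 of 2229062 = 1783249.60, rounded up to 1783250; 1,783,250 required, 1,783,101 in favor — not approved.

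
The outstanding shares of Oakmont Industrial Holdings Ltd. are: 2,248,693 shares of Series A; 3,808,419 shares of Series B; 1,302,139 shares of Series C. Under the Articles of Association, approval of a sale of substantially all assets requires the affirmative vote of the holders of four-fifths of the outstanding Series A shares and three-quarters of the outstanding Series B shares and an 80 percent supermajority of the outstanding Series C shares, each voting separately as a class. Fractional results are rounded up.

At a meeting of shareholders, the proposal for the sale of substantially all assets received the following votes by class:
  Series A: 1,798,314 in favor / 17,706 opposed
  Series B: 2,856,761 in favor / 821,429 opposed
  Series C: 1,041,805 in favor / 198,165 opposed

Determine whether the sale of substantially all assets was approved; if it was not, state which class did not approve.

Series A: 4/5 of 2248693 = 1798954.40, rounded up to 1798955; 1,798,955 required, 1,798,314 in favor — not approved.
Series B: 3/4 of 3808419 = 2856314.25, rounded up to 2856315; 2,856,315 required, 2,856,761 in favor — approved.
Series C: 4/5 of 1302139 = 1041711.20, rounded up to 1041712; 1,041,712 required, 1,041,805 in favor — approved.

Not approved — the Series A shares did not give the required vote.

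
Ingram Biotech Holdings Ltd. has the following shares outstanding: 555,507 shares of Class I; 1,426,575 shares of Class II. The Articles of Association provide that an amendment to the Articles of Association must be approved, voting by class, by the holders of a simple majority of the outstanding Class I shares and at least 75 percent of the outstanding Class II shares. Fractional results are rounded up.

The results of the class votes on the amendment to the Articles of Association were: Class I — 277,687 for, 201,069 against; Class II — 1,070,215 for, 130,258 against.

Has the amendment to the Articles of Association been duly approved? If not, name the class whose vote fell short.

Not approved — the Class I shares did not give the required vote.

Class I: a majority of 555507 is 277754; 277,754 required, 277,687 in favor — not approved.
Class II: 3/4 of 1426575 = 1069931.25, rounded up to 1069932; 1,069,932 required, 1,070,215 in favor — approved.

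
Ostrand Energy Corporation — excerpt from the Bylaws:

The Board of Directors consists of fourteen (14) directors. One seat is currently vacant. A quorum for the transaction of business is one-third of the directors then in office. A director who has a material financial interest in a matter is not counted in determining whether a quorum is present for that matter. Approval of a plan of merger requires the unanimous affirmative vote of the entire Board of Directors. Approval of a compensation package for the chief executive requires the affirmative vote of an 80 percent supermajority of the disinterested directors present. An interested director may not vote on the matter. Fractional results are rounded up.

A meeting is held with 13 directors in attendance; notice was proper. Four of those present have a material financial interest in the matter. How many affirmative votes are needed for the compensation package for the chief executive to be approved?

The compensation package for the chief executive requires four-fifths of the disinterested directors present (13 − 4 = 9).
4/5 of 9 = 7.20, rounded up to 8.

8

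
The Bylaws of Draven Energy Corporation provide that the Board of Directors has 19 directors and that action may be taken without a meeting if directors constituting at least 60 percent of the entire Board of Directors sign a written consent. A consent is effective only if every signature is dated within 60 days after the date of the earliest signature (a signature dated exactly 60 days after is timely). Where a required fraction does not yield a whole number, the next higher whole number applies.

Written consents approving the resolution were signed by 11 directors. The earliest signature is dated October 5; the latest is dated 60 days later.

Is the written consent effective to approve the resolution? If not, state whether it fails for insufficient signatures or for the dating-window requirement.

Not effective — insufficient signatures.

Signatures required: at least 60 percent of 19 — 3/5 of 19 = 11.40, rounded up to 12, so 12 needed; 11 signed. Insufficient.
Dating window: the latest signature is 60 days after the earliest; the limit is 60 days. Within the window.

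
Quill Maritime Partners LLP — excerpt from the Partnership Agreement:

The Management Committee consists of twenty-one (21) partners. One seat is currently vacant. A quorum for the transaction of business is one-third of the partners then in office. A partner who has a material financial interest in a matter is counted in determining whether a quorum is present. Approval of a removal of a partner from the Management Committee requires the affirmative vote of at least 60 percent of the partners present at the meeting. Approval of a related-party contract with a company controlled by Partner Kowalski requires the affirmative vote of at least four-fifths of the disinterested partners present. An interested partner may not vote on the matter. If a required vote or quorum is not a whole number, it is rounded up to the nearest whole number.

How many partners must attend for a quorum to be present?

1/3 of 20 = 6.67, rounded up to 7.

7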